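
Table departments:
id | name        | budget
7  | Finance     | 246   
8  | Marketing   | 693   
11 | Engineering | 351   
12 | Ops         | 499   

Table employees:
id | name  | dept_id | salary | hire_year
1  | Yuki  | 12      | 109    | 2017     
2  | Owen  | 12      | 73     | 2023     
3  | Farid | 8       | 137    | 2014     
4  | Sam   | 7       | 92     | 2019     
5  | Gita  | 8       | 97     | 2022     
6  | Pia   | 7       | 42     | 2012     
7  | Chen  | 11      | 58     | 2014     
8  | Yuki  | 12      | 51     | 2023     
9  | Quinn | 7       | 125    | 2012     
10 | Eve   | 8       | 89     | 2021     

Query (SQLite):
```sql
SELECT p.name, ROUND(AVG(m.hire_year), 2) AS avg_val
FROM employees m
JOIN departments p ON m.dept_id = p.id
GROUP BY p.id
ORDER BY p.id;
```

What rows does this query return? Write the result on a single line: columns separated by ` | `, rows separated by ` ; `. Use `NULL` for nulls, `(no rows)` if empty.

Finance | 2014.33 ; Marketing | 2019 ; Engineering | 2014 ; Ops | 2021

Join each employees row to its departments via dept_id.
Group joined rows by departments.id; compute ROUND(AVG(m.hire_year), 2) per group.
  7: ids {4, 6, 9} → ROUND(AVG(m.hire_year), 2)=2014.33
  8: ids {3, 5, 10} → ROUND(AVG(m.hire_year), 2)=2019
  11: ids {7} → ROUND(AVG(m.hire_year), 2)=2014
  12: ids {1, 2, 8} → ROUND(AVG(m.hire_year), 2)=2021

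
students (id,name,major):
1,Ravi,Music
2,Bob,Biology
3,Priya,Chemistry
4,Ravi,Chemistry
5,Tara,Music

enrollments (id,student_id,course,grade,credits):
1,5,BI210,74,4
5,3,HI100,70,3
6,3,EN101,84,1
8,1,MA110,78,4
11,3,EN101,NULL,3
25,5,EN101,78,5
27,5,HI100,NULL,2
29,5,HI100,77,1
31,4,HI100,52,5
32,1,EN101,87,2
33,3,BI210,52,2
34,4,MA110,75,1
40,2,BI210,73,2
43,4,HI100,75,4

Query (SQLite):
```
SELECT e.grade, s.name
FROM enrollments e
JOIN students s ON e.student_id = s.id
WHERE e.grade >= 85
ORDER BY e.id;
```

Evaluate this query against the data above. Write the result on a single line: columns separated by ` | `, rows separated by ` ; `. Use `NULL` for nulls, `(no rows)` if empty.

87 | Ravi

Each enrollments row matches the students row where student_id = students.id.
Then keep rows with e.grade >= 85.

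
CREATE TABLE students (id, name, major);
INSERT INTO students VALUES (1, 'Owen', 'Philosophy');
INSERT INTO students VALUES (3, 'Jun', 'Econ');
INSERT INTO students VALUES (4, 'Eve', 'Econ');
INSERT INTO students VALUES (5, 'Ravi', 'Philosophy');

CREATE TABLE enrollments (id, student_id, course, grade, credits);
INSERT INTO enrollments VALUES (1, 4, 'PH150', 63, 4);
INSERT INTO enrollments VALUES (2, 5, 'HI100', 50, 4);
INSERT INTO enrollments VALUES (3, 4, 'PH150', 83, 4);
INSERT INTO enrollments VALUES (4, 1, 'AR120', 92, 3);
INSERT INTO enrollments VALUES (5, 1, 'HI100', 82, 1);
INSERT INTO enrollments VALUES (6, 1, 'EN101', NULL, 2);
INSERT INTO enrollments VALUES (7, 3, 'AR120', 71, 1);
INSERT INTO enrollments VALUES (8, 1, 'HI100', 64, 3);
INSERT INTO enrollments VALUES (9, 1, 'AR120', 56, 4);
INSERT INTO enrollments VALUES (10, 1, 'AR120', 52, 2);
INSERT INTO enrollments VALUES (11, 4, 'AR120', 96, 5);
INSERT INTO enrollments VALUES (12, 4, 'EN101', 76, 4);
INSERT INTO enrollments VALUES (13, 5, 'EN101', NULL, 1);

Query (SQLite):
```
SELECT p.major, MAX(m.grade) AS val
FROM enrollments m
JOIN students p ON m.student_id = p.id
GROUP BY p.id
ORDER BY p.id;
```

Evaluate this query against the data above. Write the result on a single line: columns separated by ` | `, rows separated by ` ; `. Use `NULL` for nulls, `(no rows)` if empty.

Join each enrollments row to its students via student_id.
Group joined rows by students.id; compute MAX(m.grade) per group.
  1: ids {4, 5, 6, 8, 9, 10} → MAX(m.grade)=92
  3: ids {7} → MAX(m.grade)=71
  4: ids {1, 3, 11, 12} → MAX(m.grade)=96
  5: ids {2, 13} → MAX(m.grade)=50

Philosophy | 92 ; Econ | 71 ; Econ | 96 ; Philosophy | 50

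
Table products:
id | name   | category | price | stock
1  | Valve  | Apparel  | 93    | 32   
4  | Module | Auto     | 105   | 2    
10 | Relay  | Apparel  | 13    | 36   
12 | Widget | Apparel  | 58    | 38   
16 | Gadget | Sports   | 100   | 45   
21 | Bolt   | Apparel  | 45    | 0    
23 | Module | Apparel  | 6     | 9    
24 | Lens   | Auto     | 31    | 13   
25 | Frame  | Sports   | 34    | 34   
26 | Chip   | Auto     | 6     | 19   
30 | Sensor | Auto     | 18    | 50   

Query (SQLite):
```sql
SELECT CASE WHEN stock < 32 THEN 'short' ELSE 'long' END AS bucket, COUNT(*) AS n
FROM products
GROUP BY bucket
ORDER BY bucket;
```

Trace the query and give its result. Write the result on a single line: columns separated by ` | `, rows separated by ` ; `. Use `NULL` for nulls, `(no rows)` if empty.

long | 6 ; short | 5

Bucket rows by stock < 32 → 'short' else 'long'; count each bucket.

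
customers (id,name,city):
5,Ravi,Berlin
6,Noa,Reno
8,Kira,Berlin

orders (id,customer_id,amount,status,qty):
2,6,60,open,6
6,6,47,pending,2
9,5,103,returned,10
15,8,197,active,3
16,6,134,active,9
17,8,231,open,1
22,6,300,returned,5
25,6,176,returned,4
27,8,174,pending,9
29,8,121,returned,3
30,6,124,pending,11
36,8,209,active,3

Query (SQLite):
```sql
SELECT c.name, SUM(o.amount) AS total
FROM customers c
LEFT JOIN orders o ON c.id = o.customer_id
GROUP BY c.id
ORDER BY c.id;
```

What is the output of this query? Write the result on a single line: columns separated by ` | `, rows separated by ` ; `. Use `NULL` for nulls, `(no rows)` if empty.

LEFT JOIN keeps every customers row; unmatched ones get NULL for orders columns.
Group by customers.id and compute SUM(o.amount). SUM over an all-NULL group is NULL.
  5: ids {9} → SUM(o.amount)=103
  6: ids {2, 6, 16, 22, 25, 30} → SUM(o.amount)=841
  8: ids {15, 17, 27, 29, 36} → SUM(o.amount)=932

Ravi | 103 ; Noa | 841 ; Kira | 932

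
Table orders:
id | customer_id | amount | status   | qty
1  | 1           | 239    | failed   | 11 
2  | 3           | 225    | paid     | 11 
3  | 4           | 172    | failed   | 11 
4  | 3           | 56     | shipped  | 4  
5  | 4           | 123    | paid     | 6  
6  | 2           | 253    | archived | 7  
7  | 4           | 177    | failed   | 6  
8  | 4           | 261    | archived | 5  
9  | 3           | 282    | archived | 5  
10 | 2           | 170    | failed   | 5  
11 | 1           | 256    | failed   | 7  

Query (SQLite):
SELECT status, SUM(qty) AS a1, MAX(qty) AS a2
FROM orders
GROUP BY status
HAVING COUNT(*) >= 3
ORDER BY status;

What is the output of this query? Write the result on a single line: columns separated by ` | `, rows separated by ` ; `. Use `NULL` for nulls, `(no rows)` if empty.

archived | 17 | 7 ; failed | 40 | 11

Group orders by status.
Per group compute: SUM(qty), MAX(qty).
HAVING: drop groups with fewer than 3 rows.
  archived: ids {6, 8, 9} → SUM(qty)=17, MAX(qty)=7
  failed: ids {1, 3, 7, 10, 11} → SUM(qty)=40, MAX(qty)=11
  paid: ids {2, 5} → SUM(qty)=17, MAX(qty)=11
  shipped: ids {4} → SUM(qty)=4, MAX(qty)=4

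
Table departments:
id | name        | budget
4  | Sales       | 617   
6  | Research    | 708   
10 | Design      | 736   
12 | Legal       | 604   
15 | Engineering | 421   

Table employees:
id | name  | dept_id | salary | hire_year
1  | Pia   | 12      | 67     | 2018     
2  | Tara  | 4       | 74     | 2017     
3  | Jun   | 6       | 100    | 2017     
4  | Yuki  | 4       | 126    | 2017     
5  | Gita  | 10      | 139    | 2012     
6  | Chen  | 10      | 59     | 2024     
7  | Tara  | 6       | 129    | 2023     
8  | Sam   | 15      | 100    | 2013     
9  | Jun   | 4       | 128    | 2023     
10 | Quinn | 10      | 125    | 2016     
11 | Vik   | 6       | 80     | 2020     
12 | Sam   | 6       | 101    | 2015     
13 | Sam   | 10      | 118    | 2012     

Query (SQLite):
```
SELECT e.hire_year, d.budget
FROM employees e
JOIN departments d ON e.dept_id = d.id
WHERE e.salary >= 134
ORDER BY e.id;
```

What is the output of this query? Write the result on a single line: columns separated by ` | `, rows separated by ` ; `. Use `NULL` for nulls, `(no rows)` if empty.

Each employees row matches the departments row where dept_id = departments.id.
Then keep rows with e.salary >= 134.

2012 | 736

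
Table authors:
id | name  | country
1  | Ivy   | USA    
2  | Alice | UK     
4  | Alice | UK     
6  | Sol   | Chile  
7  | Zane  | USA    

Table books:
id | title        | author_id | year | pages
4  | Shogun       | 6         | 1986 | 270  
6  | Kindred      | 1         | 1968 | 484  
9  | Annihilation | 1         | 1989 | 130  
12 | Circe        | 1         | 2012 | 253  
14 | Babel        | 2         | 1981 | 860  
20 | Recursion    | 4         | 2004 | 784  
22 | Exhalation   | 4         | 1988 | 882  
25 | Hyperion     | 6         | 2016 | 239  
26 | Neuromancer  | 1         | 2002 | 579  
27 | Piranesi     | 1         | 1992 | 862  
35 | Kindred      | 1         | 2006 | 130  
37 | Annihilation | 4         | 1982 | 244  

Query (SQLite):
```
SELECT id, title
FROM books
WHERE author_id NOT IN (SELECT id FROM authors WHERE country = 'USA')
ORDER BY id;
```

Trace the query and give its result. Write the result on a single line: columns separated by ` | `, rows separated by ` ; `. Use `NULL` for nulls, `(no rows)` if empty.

4 | Shogun ; 14 | Babel ; 20 | Recursion ; 22 | Exhalation ; 25 | Hyperion ; 37 | Annihilation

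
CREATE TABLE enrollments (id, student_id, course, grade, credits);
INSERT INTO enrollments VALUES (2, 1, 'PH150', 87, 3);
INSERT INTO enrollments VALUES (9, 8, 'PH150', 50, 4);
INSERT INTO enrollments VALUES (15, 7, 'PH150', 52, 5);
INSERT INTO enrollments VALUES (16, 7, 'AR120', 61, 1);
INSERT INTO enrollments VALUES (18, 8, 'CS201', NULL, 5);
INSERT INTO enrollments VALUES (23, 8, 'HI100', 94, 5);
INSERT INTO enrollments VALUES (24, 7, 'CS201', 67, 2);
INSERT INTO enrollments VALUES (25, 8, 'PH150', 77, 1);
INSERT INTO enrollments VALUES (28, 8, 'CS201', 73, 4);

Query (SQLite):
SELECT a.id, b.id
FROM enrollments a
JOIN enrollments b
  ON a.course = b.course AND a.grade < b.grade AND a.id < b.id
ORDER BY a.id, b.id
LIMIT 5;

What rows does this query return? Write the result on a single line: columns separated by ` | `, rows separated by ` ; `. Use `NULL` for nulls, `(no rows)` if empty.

9 | 15 ; 9 | 25 ; 15 | 25 ; 24 | 28

Pairs (a,b) with same course, a.grade < b.grade, a.id < b.id.
course groups: AR120:{16} CS201:{18,24,28} HI100:{23} PH150:{2,9,15,25}
Ordered by (a.id, b.id); first 5.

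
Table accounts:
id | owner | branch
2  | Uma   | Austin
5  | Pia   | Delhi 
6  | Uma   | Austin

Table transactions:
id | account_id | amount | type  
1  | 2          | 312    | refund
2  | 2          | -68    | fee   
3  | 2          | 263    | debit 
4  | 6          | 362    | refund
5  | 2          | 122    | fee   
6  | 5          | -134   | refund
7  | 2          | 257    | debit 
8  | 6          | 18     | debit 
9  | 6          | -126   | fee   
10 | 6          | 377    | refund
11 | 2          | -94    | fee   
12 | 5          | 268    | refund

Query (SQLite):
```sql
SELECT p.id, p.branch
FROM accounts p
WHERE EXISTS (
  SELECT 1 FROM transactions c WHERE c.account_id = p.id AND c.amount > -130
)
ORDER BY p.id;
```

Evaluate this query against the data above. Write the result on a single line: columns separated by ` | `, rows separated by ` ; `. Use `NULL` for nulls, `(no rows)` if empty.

2 | Austin ; 5 | Delhi ; 6 | Austin

For each accounts row, check whether any transactions with matching account_id has amount > -130.
Keep rows where that is true.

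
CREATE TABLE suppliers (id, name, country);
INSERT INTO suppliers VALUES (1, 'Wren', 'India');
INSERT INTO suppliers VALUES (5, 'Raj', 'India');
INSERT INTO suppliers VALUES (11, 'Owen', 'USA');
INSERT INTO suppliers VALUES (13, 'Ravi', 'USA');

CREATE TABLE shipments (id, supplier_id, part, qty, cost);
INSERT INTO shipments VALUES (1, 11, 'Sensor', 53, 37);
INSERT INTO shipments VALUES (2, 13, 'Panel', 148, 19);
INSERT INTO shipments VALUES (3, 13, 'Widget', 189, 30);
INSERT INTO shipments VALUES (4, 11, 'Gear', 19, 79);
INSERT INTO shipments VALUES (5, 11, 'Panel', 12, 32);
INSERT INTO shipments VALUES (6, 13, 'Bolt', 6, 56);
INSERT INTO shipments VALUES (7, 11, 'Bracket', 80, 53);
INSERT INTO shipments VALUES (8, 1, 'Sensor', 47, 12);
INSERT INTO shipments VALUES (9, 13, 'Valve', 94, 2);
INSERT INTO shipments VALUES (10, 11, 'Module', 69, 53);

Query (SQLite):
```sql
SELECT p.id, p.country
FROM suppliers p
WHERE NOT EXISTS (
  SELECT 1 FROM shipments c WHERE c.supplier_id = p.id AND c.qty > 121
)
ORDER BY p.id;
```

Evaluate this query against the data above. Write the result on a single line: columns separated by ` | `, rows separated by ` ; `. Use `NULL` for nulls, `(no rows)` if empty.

For each suppliers row, check whether any shipments with matching supplier_id has qty > 121.
Keep rows where that is false.

1 | India ; 5 | India ; 11 | USA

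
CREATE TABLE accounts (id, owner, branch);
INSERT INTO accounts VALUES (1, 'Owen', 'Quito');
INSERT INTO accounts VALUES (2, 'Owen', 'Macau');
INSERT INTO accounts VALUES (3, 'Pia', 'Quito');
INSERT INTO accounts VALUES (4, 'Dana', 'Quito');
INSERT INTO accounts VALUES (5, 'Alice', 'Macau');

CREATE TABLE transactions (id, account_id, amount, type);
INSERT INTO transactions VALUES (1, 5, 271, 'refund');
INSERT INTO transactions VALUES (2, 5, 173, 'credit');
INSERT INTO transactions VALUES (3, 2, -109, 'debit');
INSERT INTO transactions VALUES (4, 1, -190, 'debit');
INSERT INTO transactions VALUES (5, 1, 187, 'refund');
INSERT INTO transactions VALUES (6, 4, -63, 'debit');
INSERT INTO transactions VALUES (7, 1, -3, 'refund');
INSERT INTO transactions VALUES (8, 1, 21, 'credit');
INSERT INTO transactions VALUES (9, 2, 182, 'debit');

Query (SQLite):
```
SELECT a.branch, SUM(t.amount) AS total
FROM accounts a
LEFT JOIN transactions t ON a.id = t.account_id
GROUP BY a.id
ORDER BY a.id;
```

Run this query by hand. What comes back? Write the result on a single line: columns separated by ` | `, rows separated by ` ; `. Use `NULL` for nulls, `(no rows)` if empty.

Quito | 15 ; Macau | 73 ; Quito | NULL ; Quito | -63 ; Macau | 444

LEFT JOIN keeps every accounts row; unmatched ones get NULL for transactions columns.
Group by accounts.id and compute SUM(t.amount). SUM over an all-NULL group is NULL.
  1: ids {4, 5, 7, 8} → SUM(t.amount)=15
  2: ids {3, 9} → SUM(t.amount)=73
  3: ids {—} → SUM(t.amount)=NULL
  4: ids {6} → SUM(t.amount)=-63
  5: ids {1, 2} → SUM(t.amount)=444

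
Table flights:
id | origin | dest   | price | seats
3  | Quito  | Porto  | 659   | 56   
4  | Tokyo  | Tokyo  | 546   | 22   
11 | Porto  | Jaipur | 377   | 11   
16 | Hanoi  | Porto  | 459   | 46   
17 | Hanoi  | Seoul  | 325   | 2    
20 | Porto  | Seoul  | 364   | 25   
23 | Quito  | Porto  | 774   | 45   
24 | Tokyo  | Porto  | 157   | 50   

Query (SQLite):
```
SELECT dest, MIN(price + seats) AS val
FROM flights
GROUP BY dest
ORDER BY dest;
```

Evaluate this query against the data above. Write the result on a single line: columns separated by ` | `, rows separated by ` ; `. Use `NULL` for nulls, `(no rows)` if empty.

For each row compute price + seats.
Group by dest; take MIN of the expression per group.
  Jaipur: ids {11} → MIN(price + seats)=388
  Porto: ids {3, 16, 23, 24} → MIN(price + seats)=207
  Seoul: ids {17, 20} → MIN(price + seats)=327
  Tokyo: ids {4} → MIN(price + seats)=568

Jaipur | 388 ; Porto | 207 ; Seoul | 327 ; Tokyo | 568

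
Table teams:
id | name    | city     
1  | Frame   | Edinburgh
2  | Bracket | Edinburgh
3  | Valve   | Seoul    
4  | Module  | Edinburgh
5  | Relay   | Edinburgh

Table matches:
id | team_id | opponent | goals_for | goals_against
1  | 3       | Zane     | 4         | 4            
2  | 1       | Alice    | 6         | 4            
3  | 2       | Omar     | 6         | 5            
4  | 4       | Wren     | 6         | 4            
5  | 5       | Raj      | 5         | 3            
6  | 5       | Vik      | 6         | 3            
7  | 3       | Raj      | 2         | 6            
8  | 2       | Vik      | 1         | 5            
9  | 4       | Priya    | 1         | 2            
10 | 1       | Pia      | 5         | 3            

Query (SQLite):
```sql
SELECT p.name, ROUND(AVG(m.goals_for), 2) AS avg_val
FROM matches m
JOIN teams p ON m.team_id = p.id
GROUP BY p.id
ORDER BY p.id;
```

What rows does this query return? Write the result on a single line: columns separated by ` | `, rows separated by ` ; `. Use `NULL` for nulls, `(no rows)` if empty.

Frame | 5.5 ; Bracket | 3.5 ; Valve | 3 ; Module | 3.5 ; Relay | 5.5

Join each matches row to its teams via team_id.
Group joined rows by teams.id; compute ROUND(AVG(m.goals_for), 2) per group.
  1: ids {2, 10} → ROUND(AVG(m.goals_for), 2)=5.5
  2: ids {3, 8} → ROUND(AVG(m.goals_for), 2)=3.5
  3: ids {1, 7} → ROUND(AVG(m.goals_for), 2)=3
  4: ids {4, 9} → ROUND(AVG(m.goals_for), 2)=3.5
  5: ids {5, 6} → ROUND(AVG(m.goals_for), 2)=5.5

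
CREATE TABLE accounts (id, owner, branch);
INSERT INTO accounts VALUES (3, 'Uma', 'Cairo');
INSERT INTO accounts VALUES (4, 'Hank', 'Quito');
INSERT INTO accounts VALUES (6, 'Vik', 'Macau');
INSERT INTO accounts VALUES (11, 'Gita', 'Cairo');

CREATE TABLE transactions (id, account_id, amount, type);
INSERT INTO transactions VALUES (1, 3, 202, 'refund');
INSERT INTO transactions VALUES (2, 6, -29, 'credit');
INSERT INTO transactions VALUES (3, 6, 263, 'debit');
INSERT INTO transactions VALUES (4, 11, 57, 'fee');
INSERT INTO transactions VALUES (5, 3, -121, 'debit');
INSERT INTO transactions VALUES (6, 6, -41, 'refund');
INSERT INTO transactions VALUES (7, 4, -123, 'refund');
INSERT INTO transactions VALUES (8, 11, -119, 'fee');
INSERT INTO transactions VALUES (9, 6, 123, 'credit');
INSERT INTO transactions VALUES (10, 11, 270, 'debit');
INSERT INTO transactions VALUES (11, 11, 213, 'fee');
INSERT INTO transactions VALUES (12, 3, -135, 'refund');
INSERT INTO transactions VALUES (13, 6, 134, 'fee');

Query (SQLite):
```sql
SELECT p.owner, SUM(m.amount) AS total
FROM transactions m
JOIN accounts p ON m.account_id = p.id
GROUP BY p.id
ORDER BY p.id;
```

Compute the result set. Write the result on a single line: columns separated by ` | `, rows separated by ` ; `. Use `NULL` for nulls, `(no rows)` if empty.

Join each transactions row to its accounts via account_id.
Group joined rows by accounts.id; compute SUM(m.amount) per group.
  3: ids {1, 5, 12} → SUM(m.amount)=-54
  4: ids {7} → SUM(m.amount)=-123
  6: ids {2, 3, 6, 9, 13} → SUM(m.amount)=450
  11: ids {4, 8, 10, 11} → SUM(m.amount)=421

Uma | -54 ; Hank | -123 ; Vik | 450 ; Gita | 421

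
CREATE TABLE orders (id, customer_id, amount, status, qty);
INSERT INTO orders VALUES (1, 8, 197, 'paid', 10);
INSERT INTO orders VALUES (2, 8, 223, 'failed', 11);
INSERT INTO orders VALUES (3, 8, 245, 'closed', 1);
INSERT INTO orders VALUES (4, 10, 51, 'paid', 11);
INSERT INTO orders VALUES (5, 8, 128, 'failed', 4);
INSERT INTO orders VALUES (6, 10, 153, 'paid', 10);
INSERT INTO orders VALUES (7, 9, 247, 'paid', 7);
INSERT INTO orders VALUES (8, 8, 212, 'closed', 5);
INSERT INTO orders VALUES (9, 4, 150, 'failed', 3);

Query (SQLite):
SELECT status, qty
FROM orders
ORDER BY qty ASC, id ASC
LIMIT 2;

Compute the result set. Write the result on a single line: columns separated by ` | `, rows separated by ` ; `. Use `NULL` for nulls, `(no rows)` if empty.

closed | 1 ; failed | 3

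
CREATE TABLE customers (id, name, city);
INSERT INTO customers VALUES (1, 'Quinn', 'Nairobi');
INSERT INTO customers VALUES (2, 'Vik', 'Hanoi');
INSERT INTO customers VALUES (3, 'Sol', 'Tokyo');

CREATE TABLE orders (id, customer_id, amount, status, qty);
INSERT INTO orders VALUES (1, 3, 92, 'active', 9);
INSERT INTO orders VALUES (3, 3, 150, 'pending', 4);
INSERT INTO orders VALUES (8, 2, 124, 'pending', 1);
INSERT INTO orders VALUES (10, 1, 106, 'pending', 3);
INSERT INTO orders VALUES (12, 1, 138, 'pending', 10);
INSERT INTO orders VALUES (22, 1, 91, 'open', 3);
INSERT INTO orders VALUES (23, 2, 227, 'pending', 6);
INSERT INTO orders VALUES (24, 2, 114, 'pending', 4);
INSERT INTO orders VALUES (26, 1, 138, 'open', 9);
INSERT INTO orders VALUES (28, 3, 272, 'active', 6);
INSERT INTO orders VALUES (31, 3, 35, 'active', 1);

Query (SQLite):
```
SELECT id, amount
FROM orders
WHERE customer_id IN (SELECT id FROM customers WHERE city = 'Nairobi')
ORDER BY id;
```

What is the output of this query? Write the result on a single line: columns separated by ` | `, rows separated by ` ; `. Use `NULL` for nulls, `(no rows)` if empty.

10 | 106 ; 12 | 138 ; 22 | 91 ; 26 | 138

Inner query: customers.id where city = 'Nairobi'.
Outer: keep orders rows whose customer_id is in that set.
Inner query → {1}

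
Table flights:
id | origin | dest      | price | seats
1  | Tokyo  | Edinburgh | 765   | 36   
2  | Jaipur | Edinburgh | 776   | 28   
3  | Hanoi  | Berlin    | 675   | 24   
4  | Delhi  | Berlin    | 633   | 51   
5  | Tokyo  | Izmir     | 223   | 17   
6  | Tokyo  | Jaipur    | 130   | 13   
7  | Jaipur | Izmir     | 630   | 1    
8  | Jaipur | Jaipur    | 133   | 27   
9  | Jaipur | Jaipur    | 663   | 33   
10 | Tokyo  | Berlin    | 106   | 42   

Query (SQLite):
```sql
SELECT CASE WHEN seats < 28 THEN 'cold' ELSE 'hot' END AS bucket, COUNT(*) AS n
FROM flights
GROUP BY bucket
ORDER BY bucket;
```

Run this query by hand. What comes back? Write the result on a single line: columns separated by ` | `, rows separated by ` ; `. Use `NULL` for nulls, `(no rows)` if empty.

cold | 5 ; hot | 5

Bucket rows by seats < 28 → 'cold' else 'hot'; count each bucket.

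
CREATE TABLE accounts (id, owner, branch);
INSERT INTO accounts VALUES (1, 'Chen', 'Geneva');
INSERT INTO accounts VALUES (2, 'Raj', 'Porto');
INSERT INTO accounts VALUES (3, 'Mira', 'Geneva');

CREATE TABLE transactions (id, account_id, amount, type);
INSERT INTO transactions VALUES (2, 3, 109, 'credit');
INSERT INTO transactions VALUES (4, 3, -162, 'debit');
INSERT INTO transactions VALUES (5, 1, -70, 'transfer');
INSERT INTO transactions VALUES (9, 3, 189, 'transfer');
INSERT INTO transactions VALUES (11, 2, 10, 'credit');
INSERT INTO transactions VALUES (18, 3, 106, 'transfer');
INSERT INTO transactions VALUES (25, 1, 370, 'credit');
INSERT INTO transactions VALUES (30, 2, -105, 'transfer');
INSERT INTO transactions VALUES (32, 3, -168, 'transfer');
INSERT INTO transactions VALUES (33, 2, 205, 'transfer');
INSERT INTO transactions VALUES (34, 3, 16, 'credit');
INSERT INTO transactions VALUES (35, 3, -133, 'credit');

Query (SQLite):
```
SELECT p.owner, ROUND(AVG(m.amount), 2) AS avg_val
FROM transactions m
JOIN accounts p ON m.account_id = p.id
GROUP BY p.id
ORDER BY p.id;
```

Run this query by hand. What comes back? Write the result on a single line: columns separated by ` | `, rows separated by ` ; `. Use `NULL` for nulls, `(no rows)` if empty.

Join each transactions row to its accounts via account_id.
Group joined rows by accounts.id; compute ROUND(AVG(m.amount), 2) per group.
  1: ids {5, 25} → ROUND(AVG(m.amount), 2)=150
  2: ids {11, 30, 33} → ROUND(AVG(m.amount), 2)=36.67
  3: ids {2, 4, 9, 18, 32, 34, 35} → ROUND(AVG(m.amount), 2)=-6.14

Chen | 150 ; Raj | 36.67 ; Mira | -6.14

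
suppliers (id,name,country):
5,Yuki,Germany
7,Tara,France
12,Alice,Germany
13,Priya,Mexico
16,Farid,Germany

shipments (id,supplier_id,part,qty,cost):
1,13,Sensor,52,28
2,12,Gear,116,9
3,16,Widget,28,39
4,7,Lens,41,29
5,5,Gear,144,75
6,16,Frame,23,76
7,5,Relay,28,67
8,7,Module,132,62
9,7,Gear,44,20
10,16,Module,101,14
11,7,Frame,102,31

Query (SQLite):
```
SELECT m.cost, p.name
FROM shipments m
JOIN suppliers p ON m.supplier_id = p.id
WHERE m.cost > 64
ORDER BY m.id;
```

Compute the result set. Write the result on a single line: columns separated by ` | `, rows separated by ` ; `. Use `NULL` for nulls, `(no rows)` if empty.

75 | Yuki ; 76 | Farid ; 67 | Yuki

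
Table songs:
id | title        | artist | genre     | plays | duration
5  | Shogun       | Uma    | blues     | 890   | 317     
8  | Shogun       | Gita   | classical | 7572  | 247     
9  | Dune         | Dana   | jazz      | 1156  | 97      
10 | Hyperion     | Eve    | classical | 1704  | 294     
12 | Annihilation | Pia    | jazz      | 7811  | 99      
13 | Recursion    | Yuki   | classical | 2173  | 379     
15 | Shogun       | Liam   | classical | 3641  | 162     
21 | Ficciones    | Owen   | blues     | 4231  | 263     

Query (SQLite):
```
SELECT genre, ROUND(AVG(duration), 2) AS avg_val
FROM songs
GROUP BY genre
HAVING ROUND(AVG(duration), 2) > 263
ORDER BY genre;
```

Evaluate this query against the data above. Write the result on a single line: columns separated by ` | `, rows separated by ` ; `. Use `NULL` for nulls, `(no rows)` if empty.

blues | 290 ; classical | 270.5

Partition songs by genre; compute ROUND(AVG(duration), 2) within each group.
HAVING: keep groups where ROUND(AVG(duration), 2) > 263.
  blues: ids {5, 21} → ROUND(AVG(duration), 2)=290
  classical: ids {8, 10, 13, 15} → ROUND(AVG(duration), 2)=270.5
  jazz: ids {9, 12} → ROUND(AVG(duration), 2)=98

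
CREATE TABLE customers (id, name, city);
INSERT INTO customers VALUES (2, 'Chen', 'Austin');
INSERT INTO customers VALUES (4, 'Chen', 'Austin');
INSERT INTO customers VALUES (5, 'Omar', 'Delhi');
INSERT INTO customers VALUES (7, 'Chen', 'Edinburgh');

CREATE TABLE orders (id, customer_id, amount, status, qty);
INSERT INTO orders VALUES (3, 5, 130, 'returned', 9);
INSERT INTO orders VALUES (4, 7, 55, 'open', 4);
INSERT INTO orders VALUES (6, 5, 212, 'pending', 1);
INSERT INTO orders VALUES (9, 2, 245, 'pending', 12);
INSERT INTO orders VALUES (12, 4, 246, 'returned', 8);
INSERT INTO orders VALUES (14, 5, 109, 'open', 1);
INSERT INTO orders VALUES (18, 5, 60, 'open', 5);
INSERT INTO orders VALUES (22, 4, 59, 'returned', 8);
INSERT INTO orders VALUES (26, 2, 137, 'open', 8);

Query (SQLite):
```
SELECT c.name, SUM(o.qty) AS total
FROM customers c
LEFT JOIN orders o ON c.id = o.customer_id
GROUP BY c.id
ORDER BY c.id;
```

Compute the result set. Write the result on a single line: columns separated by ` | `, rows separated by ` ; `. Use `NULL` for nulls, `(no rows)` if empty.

Chen | 20 ; Chen | 16 ; Omar | 16 ; Chen | 4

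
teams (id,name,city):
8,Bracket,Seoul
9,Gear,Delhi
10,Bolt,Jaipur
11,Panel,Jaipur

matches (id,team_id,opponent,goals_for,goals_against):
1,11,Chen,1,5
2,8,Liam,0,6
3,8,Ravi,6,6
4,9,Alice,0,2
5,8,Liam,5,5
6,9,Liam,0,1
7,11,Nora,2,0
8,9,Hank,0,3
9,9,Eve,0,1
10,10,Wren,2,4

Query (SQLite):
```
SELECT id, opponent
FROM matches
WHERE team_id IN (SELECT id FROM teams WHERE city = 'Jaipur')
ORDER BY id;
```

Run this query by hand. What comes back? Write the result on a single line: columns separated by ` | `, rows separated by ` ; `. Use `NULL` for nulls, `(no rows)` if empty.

1 | Chen ; 7 | Nora ; 10 | Wren

Inner query: teams.id where city = 'Jaipur'.
Outer: keep matches rows whose team_id is in that set.
Inner query → {10, 11}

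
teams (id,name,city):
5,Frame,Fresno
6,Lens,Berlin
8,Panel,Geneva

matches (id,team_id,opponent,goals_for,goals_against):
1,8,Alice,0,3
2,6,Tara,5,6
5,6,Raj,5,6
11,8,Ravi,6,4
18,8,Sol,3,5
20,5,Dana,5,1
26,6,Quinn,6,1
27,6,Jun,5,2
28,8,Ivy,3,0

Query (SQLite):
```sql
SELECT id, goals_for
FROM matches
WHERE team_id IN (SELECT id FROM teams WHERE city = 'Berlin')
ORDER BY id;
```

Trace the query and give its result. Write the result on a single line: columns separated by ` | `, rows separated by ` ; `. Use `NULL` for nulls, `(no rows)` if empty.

Inner query: teams.id where city = 'Berlin'.
Outer: keep matches rows whose team_id is in that set.
Inner query → {6}

2 | 5 ; 5 | 5 ; 26 | 6 ; 27 | 5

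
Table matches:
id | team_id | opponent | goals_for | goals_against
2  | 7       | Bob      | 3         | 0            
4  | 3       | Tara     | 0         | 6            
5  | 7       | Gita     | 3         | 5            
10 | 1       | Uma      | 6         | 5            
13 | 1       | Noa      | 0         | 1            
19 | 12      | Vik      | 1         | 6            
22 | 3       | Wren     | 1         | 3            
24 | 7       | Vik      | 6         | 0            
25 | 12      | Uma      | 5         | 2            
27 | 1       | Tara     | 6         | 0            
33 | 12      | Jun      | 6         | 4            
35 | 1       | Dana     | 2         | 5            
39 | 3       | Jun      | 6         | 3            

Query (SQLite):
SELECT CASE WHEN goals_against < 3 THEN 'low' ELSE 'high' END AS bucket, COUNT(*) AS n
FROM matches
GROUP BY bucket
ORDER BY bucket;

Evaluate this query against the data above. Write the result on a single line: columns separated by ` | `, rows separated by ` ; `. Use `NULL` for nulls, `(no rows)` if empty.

Bucket rows by goals_against < 3 → 'low' else 'high'; count each bucket.

high | 8 ; low | 5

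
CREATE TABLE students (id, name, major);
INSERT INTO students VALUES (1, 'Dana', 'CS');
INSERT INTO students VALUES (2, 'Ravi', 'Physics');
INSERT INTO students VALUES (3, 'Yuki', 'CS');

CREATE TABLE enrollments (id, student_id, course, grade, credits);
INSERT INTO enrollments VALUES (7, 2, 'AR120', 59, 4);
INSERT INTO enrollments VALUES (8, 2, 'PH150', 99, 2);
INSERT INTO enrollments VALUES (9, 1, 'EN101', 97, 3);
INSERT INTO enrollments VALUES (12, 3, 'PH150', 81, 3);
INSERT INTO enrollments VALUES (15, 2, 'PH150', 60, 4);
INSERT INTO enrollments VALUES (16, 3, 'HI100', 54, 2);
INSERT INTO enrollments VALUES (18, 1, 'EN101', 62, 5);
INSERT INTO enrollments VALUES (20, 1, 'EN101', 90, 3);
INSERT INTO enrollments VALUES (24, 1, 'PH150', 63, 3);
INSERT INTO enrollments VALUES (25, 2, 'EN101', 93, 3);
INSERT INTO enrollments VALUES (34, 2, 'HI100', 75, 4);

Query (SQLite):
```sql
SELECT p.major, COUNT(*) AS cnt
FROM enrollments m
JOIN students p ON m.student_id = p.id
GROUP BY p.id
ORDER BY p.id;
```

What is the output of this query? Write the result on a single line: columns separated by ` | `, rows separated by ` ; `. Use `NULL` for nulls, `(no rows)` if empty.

CS | 4 ; Physics | 5 ; CS | 2

Join each enrollments row to its students via student_id.
Group joined rows by students.id; compute COUNT(*) per group.
  1: ids {9, 18, 20, 24} → COUNT(*)=4
  2: ids {7, 8, 15, 25, 34} → COUNT(*)=5
  3: ids {12, 16} → COUNT(*)=2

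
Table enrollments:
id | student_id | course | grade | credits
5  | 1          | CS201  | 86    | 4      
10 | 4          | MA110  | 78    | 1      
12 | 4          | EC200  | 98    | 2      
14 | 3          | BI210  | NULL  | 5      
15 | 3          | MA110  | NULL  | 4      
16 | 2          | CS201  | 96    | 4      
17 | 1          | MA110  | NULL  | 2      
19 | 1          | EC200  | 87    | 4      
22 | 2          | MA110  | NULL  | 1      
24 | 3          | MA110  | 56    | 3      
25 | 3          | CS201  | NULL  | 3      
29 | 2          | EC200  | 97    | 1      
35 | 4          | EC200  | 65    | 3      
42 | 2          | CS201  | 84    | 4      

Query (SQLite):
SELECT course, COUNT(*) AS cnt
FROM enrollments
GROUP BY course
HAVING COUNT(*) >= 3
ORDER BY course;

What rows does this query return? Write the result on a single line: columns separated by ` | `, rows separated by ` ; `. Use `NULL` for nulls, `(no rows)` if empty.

Partition enrollments by course; compute COUNT(*) within each group.
HAVING: keep groups with count ≥ 3.
  BI210: ids {14} → COUNT(*)=1
  CS201: ids {5, 16, 25, 42} → COUNT(*)=4
  EC200: ids {12, 19, 29, 35} → COUNT(*)=4
  MA110: ids {10, 15, 17, 22, 24} → COUNT(*)=5

CS201 | 4 ; EC200 | 4 ; MA110 | 5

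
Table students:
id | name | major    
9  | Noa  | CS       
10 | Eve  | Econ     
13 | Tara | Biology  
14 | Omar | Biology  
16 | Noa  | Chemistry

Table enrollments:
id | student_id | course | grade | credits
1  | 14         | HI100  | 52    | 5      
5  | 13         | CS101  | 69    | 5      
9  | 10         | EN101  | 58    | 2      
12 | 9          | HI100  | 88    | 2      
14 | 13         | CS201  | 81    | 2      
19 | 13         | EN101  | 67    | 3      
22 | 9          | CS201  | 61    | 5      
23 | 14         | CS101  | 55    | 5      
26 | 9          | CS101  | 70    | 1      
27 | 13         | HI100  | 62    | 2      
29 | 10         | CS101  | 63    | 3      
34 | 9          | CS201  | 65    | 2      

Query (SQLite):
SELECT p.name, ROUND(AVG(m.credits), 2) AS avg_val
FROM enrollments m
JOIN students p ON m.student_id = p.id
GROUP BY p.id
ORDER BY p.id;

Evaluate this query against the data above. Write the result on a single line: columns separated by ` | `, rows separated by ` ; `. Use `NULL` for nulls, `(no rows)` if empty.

Join each enrollments row to its students via student_id.
Group joined rows by students.id; compute ROUND(AVG(m.credits), 2) per group.
  9: ids {12, 22, 26, 34} → ROUND(AVG(m.credits), 2)=2.5
  10: ids {9, 29} → ROUND(AVG(m.credits), 2)=2.5
  13: ids {5, 14, 19, 27} → ROUND(AVG(m.credits), 2)=3
  14: ids {1, 23} → ROUND(AVG(m.credits), 2)=5

Noa | 2.5 ; Eve | 2.5 ; Tara | 3 ; Omar | 5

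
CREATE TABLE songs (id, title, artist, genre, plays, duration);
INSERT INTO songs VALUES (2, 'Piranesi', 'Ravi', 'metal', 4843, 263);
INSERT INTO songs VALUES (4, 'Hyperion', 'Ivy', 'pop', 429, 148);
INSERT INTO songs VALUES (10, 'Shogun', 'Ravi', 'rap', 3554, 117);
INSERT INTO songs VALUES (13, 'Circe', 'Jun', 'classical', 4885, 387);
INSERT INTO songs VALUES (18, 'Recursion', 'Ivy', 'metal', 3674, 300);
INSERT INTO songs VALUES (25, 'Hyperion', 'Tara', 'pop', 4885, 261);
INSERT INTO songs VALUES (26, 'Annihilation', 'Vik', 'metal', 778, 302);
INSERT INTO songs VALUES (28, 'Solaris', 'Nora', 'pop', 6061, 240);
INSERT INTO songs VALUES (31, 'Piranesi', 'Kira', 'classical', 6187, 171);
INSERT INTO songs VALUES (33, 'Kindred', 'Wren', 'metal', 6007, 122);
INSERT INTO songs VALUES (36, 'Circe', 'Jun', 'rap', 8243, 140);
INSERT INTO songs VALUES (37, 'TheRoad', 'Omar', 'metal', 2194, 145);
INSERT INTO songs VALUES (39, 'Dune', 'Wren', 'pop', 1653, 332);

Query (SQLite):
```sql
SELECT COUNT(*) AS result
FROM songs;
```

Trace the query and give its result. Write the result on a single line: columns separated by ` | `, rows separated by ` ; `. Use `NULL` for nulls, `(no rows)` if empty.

All duration values: [263, 148, 117, 387, 300, 261, 302, 240, 171, 122, 140, 145, 332].
COUNT(*) counts rows → 13.

13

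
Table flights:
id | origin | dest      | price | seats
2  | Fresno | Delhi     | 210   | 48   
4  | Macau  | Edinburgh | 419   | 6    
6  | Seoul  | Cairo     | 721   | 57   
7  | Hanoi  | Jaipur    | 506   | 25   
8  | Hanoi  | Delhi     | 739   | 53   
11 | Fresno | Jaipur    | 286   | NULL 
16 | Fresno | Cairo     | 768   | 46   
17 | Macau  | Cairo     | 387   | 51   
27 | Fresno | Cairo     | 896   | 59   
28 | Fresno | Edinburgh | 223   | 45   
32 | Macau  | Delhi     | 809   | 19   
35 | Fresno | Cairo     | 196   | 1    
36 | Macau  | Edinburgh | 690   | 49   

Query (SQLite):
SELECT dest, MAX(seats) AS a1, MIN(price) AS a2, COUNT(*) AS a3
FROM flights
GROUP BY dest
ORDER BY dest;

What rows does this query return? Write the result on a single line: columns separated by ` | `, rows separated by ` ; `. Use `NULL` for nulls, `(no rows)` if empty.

Group flights by dest.
Per group compute: MAX(seats), MIN(price), COUNT(*).
  Cairo: ids {6, 16, 17, 27, 35} → MAX(seats)=59, MIN(price)=196, COUNT(*)=5
  Delhi: ids {2, 8, 32} → MAX(seats)=53, MIN(price)=210, COUNT(*)=3
  Edinburgh: ids {4, 28, 36} → MAX(seats)=49, MIN(price)=223, COUNT(*)=3
  Jaipur: ids {7, 11} → MAX(seats)=25, MIN(price)=286, COUNT(*)=2

Cairo | 59 | 196 | 5 ; Delhi | 53 | 210 | 3 ; Edinburgh | 49 | 223 | 3 ; Jaipur | 25 | 286 | 2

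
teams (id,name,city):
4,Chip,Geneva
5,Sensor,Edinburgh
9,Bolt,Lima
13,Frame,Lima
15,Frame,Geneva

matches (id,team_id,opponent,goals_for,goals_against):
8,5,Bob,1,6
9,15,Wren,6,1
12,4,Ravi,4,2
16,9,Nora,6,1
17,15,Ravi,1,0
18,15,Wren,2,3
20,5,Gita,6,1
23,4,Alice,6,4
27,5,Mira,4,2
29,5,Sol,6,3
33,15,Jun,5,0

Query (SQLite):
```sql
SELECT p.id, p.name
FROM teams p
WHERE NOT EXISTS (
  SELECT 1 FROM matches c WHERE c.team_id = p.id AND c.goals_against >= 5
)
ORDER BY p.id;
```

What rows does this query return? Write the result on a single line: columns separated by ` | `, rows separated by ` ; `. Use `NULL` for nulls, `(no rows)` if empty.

4 | Chip ; 9 | Bolt ; 13 | Frame ; 15 | Frame

For each teams row, check whether any matches with matching team_id has goals_against >= 5.
Keep rows where that is false.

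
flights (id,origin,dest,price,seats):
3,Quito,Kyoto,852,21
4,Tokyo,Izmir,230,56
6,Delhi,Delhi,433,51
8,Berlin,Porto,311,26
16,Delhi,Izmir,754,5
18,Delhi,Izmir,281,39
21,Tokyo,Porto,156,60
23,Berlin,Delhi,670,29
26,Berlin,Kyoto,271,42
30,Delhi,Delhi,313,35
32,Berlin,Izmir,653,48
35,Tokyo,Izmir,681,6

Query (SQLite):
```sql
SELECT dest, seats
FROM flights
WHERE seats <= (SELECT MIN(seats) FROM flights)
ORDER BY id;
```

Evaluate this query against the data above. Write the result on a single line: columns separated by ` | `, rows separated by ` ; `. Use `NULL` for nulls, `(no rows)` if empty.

Scalar subquery: MIN(seats) over all flights rows = 5.
Keep rows where seats <= that value.

Izmir | 5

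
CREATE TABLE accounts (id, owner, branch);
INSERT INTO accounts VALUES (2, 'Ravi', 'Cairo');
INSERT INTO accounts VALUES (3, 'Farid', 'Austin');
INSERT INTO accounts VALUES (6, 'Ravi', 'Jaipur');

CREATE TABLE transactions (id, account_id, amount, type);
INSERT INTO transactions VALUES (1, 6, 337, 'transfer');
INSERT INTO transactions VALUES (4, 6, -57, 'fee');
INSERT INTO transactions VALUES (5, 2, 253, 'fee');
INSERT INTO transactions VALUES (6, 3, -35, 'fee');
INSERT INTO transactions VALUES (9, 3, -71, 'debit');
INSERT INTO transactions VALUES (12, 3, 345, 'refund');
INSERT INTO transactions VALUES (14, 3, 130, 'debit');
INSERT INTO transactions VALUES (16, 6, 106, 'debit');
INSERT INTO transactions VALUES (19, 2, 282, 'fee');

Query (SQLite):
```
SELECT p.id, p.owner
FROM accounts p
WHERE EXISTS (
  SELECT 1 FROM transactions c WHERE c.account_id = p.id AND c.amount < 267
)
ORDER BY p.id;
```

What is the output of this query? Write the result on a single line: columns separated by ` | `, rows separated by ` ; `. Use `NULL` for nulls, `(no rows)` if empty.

2 | Ravi ; 3 | Farid ; 6 | Ravi

For each accounts row, check whether any transactions with matching account_id has amount < 267.
Keep rows where that is true.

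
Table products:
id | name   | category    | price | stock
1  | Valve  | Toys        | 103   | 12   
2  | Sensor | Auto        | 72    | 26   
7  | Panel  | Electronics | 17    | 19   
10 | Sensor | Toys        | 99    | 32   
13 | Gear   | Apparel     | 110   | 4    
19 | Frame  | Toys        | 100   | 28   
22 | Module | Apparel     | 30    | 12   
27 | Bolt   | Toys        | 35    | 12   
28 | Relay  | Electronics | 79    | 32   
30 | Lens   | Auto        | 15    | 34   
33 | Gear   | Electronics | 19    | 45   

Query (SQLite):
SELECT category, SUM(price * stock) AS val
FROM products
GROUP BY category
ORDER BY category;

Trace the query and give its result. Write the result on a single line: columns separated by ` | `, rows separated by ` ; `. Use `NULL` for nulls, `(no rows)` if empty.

Apparel | 800 ; Auto | 2382 ; Electronics | 3706 ; Toys | 7624

For each row compute price * stock.
Group by category; take SUM of the expression per group.
  Apparel: ids {13, 22} → SUM(price * stock)=800
  Auto: ids {2, 30} → SUM(price * stock)=2382
  Electronics: ids {7, 28, 33} → SUM(price * stock)=3706
  Toys: ids {1, 10, 19, 27} → SUM(price * stock)=7624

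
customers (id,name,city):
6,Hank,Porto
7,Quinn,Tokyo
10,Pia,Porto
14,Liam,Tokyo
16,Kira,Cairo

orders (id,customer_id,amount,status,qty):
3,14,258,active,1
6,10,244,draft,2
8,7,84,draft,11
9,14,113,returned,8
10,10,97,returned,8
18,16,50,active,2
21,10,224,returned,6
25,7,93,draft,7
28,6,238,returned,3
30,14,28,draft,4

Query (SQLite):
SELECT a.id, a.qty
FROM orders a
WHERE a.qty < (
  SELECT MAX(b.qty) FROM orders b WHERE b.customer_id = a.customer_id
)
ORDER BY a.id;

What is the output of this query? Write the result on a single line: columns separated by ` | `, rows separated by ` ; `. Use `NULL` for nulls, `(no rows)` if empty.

3 | 1 ; 6 | 2 ; 21 | 6 ; 25 | 7 ; 30 | 4

For each orders row a, compute MAX(qty) over rows sharing a.customer_id.
Keep row a if a.qty < that per-group MAX.
  customer_id=6: MAX(qty) = 3
  customer_id=7: MAX(qty) = 11
  customer_id=10: MAX(qty) = 8
  customer_id=14: MAX(qty) = 8
  customer_id=16: MAX(qty) = 2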